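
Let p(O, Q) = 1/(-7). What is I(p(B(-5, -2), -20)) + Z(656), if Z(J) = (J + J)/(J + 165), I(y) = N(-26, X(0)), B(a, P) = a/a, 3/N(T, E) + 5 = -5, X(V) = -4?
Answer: 10657/8210 ≈ 1.2981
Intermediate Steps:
N(T, E) = -3/10 (N(T, E) = 3/(-5 - 5) = 3/(-10) = 3*(-1/10) = -3/10)
B(a, P) = 1
p(O, Q) = -1/7
I(y) = -3/10
Z(J) = 2*J/(165 + J) (Z(J) = (2*J)/(165 + J) = 2*J/(165 + J))
I(p(B(-5, -2), -20)) + Z(656) = -3/10 + 2*656/(165 + 656) = -3/10 + 2*656/821 = -3/10 + 2*656*(1/821) = -3/10 + 1312/821 = 10657/8210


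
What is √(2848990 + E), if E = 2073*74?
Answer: 2*√750598 ≈ 1732.7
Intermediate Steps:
E = 153402
√(2848990 + E) = √(2848990 + 153402) = √3002392 = 2*√750598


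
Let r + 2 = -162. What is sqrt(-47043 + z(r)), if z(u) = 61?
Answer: 13*I*sqrt(278) ≈ 216.75*I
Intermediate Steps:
r = -164 (r = -2 - 162 = -164)
sqrt(-47043 + z(r)) = sqrt(-47043 + 61) = sqrt(-46982) = 13*I*sqrt(278)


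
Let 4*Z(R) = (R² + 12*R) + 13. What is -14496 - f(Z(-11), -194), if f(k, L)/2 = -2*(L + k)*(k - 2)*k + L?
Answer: -27055/2 ≈ -13528.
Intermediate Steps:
Z(R) = 13/4 + 3*R + R²/4 (Z(R) = ((R² + 12*R) + 13)/4 = (13 + R² + 12*R)/4 = 13/4 + 3*R + R²/4)
f(k, L) = 2*L - 4*k*(-2 + k)*(L + k) (f(k, L) = 2*(-2*(L + k)*(k - 2)*k + L) = 2*(-2*(L + k)*(-2 + k)*k + L) = 2*(-2*(-2 + k)*(L + k)*k + L) = 2*(-2*k*(-2 + k)*(L + k) + L) = 2*(L - 2*k*(-2 + k)*(L + k)) = 2*L - 4*k*(-2 + k)*(L + k))
-14496 - f(Z(-11), -194) = -14496 - (-4*(13/4 + 3*(-11) + (¼)*(-11)²)³ + 2*(-194) + 8*(13/4 + 3*(-11) + (¼)*(-11)²)² - 4*(-194)*(13/4 + 3*(-11) + (¼)*(-11)²)² + 8*(-194)*(13/4 + 3*(-11) + (¼)*(-11)²)) = -14496 - (-4*(13/4 - 33 + (¼)*121)³ - 388 + 8*(13/4 - 33 + (¼)*121)² - 4*(-194)*(13/4 - 33 + (¼)*121)² + 8*(-194)*(13/4 - 33 + (¼)*121)) = -14496 - (-4*(13/4 - 33 + 121/4)³ - 388 + 8*(13/4 - 33 + 121/4)² - 4*(-194)*(13/4 - 33 + 121/4)² + 8*(-194)*(13/4 - 33 + 121/4)) = -14496 - (-4*(½)³ - 388 + 8*(½)² - 4*(-194)*(½)² + 8*(-194)*(½)) = -14496 - (-4*⅛ - 388 + 8*(¼) - 4*(-194)*¼ - 776) = -14496 - (-½ - 388 + 2 + 194 - 776) = -14496 - 1*(-1937/2) = -14496 + 1937/2 = -27055/2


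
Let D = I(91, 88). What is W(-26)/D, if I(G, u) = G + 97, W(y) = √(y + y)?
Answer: I*√13/94 ≈ 0.038357*I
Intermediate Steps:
W(y) = √2*√y (W(y) = √(2*y) = √2*√y)
I(G, u) = 97 + G
D = 188 (D = 97 + 91 = 188)
W(-26)/D = (√2*√(-26))/188 = (√2*(I*√26))*(1/188) = (2*I*√13)*(1/188) = I*√13/94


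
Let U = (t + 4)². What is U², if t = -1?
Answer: 81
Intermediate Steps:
U = 9 (U = (-1 + 4)² = 3² = 9)
U² = 9² = 81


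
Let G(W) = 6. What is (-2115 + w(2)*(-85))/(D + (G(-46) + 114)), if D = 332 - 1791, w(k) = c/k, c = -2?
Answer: 2030/1339 ≈ 1.5161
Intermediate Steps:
w(k) = -2/k
D = -1459
(-2115 + w(2)*(-85))/(D + (G(-46) + 114)) = (-2115 - 2/2*(-85))/(-1459 + (6 + 114)) = (-2115 - 2*1/2*(-85))/(-1459 + 120) = (-2115 - 1*(-85))/(-1339) = (-2115 + 85)*(-1/1339) = -2030*(-1/1339) = 2030/1339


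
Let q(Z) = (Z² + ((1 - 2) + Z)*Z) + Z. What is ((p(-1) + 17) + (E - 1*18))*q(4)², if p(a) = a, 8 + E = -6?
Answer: -16384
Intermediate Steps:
E = -14 (E = -8 - 6 = -14)
q(Z) = Z + Z² + Z*(-1 + Z) (q(Z) = (Z² + (-1 + Z)*Z) + Z = (Z² + Z*(-1 + Z)) + Z = Z + Z² + Z*(-1 + Z))
((p(-1) + 17) + (E - 1*18))*q(4)² = ((-1 + 17) + (-14 - 1*18))*(2*4²)² = (16 + (-14 - 18))*(2*16)² = (16 - 32)*32² = -16*1024 = -16384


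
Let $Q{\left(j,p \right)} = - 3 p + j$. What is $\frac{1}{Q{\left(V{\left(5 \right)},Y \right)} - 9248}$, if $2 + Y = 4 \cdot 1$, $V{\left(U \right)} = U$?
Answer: $- \frac{1}{9249} \approx -0.00010812$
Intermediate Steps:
$Y = 2$ ($Y = -2 + 4 \cdot 1 = -2 + 4 = 2$)
$Q{\left(j,p \right)} = j - 3 p$
$\frac{1}{Q{\left(V{\left(5 \right)},Y \right)} - 9248} = \frac{1}{\left(5 - 6\right) - 9248} = \frac{1}{-1 - 9248} = \frac{1}{-9249} = - \frac{1}{9249}$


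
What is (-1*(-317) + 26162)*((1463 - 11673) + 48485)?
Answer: 1013483725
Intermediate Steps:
(-1*(-317) + 26162)*((1463 - 11673) + 48485) = (317 + 26162)*(-10210 + 48485) = 26479*38275 = 1013483725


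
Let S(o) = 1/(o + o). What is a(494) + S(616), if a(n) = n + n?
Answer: 1217217/1232 ≈ 988.00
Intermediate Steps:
a(n) = 2*n
S(o) = 1/(2*o)
a(494) + S(616) = 2*494 + (½)/616 = 988 + (½)*(1/616) = 988 + 1/1232 = 1217217/1232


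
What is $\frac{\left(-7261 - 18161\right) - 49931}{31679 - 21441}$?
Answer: $- \frac{75353}{10238} \approx -7.3601$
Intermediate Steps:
$\frac{\left(-7261 - 18161\right) - 49931}{31679 - 21441} = \frac{\left(-7261 - 18161\right) - 49931}{10238} = \left(-25422 - 49931\right) \frac{1}{10238} = \left(-75353\right) \frac{1}{10238} = - \frac{75353}{10238}$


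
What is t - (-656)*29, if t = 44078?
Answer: 63102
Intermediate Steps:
t - (-656)*29 = 44078 - (-656)*29 = 44078 - 1*(-19024) = 44078 + 19024 = 63102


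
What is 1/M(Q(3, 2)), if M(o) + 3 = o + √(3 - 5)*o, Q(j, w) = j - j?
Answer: -⅓ ≈ -0.33333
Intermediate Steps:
Q(j, w) = 0
M(o) = -3 + o + I*o*√2 (M(o) = -3 + (o + √(3 - 5)*o) = -3 + (o + √(-2)*o) = -3 + (o + (I*√2)*o) = -3 + (o + I*o*√2) = -3 + o + I*o*√2)
1/M(Q(3, 2)) = 1/(-3 + 0 + I*0*√2) = 1/(-3 + 0 + 0) = 1/(-3) = -⅓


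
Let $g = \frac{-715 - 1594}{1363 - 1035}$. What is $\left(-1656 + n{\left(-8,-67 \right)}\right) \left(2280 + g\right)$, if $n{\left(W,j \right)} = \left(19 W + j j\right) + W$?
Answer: $\frac{1992804363}{328} \approx 6.0756 \cdot 10^{6}$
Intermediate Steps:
$n{\left(W,j \right)} = j^{2} + 20 W$ ($n{\left(W,j \right)} = \left(19 W + j^{2}\right) + W = \left(j^{2} + 19 W\right) + W = j^{2} + 20 W$)
$g = - \frac{2309}{328} \approx -7.0396$
$\left(-1656 + n{\left(-8,-67 \right)}\right) \left(2280 + g\right) = \left(-1656 + \left(\left(-67\right)^{2} + 20 \left(-8\right)\right)\right) \left(2280 - \frac{2309}{328}\right) = \left(-1656 + \left(4489 - 160\right)\right) \frac{745531}{328} = \left(-1656 + 4329\right) \frac{745531}{328} = 2673 \cdot \frac{745531}{328} = \frac{1992804363}{328}$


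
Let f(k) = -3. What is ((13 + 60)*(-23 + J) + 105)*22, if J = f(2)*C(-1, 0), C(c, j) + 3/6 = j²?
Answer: -32219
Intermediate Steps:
C(c, j) = -½ + j²
J = 3/2 (J = -3*(-½ + 0²) = -3*(-½ + 0) = -3*(-½) = 3/2 ≈ 1.5000)
((13 + 60)*(-23 + J) + 105)*22 = ((13 + 60)*(-23 + 3/2) + 105)*22 = (73*(-43/2) + 105)*22 = (-3139/2 + 105)*22 = -2929/2*22 = -32219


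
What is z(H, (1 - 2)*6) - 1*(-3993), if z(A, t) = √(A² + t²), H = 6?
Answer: 3993 + 6*√2 ≈ 4001.5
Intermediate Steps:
z(H, (1 - 2)*6) - 1*(-3993) = √(6² + ((1 - 2)*6)²) - 1*(-3993) = √(36 + (-1*6)²) + 3993 = √(36 + (-6)²) + 3993 = √(36 + 36) + 3993 = √72 + 3993 = 6*√2 + 3993 = 3993 + 6*√2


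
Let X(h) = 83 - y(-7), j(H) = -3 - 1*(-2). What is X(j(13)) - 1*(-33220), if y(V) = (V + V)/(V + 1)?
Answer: 99902/3 ≈ 33301.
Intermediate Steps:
y(V) = 2*V/(1 + V) (y(V) = (2*V)/(1 + V) = 2*V/(1 + V))
j(H) = -1 (j(H) = -3 + 2 = -1)
X(h) = 242/3 (X(h) = 83 - 2*(-7)/(1 - 7) = 83 - 2*(-7)/(-6) = 83 - 2*(-7)*(-1)/6 = 83 - 1*7/3 = 83 - 7/3 = 242/3)
X(j(13)) - 1*(-33220) = 242/3 - 1*(-33220) = 242/3 + 33220 = 99902/3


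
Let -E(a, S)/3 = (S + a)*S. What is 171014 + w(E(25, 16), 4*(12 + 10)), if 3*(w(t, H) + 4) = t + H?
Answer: 511150/3 ≈ 1.7038e+5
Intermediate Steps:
E(a, S) = -3*S*(S + a) (E(a, S) = -3*(S + a)*S = -3*S*(S + a))
w(t, H) = -4 + H/3 + t/3 (w(t, H) = -4 + (t + H)/3 = -4 + (H + t)/3 = -4 + (H/3 + t/3) = -4 + H/3 + t/3)
171014 + w(E(25, 16), 4*(12 + 10)) = 171014 + (-4 + (4*(12 + 10))/3 + (-3*16*(16 + 25))/3) = 171014 + (-4 + (4*22)/3 + (-3*16*41)/3) = 171014 + (-4 + (1/3)*88 + (1/3)*(-1968)) = 171014 + (-4 + 88/3 - 656) = 171014 - 1892/3 = 511150/3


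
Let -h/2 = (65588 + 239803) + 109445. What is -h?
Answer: 829672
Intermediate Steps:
h = -829672 (h = -2*((65588 + 239803) + 109445) = -2*(305391 + 109445) = -2*414836 = -829672)
-h = -1*(-829672) = 829672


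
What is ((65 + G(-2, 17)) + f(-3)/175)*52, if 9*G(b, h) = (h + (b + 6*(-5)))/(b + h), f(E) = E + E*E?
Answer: 5317208/1575 ≈ 3376.0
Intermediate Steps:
f(E) = E + E²
G(b, h) = (-30 + b + h)/(9*(b + h)) (G(b, h) = ((h + (b + 6*(-5)))/(b + h))/9 = ((h + (b - 30))/(b + h))/9 = ((h + (-30 + b))/(b + h))/9 = ((-30 + b + h)/(b + h))/9 = (-30 + b + h)/(9*(b + h)))
((65 + G(-2, 17)) + f(-3)/175)*52 = ((65 + (-30 - 2 + 17)/(9*(-2 + 17))) - 3*(1 - 3)/175)*52 = ((65 + (⅑)*(-15)/15) - 3*(-2)*(1/175))*52 = ((65 + (⅑)*(1/15)*(-15)) + 6*(1/175))*52 = ((65 - ⅑) + 6/175)*52 = (584/9 + 6/175)*52 = (102254/1575)*52 = 5317208/1575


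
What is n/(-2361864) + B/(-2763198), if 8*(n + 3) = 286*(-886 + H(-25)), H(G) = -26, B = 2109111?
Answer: -271740763651/362572104504 ≈ -0.74948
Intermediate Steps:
n = -32607 (n = -3 + (286*(-886 - 26))/8 = -3 + (286*(-912))/8 = -3 + (1/8)*(-260832) = -3 - 32604 = -32607)
n/(-2361864) + B/(-2763198) = -32607/(-2361864) + 2109111/(-2763198) = -32607*(-1/2361864) + 2109111*(-1/2763198) = 10869/787288 - 703037/921066 = -271740763651/362572104504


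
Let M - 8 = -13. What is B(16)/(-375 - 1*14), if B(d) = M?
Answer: 5/389 ≈ 0.012853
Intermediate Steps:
M = -5 (M = 8 - 13 = -5)
B(d) = -5
B(16)/(-375 - 1*14) = -5/(-375 - 1*14) = -5/(-375 - 14) = -5/(-389) = -5*(-1/389) = 5/389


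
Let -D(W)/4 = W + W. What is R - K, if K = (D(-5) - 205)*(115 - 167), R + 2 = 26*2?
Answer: -8530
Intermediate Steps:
D(W) = -8*W (D(W) = -4*(W + W) = -8*W)
R = 50 (R = -2 + 26*2 = -2 + 52 = 50)
K = 8580 (K = (-8*(-5) - 205)*(115 - 167) = (40 - 205)*(-52) = -165*(-52) = 8580)
R - K = 50 - 1*8580 = 50 - 8580 = -8530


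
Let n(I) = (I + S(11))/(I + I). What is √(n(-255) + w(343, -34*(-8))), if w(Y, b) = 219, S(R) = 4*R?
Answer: √57069510/510 ≈ 14.813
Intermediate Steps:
n(I) = (44 + I)/(2*I) (n(I) = (I + 4*11)/(I + I) = (I + 44)/((2*I)) = (44 + I)*(1/(2*I)) = (44 + I)/(2*I))
√(n(-255) + w(343, -34*(-8))) = √((½)*(44 - 255)/(-255) + 219) = √((½)*(-1/255)*(-211) + 219) = √(211/510 + 219) = √(111901/510) = √57069510/510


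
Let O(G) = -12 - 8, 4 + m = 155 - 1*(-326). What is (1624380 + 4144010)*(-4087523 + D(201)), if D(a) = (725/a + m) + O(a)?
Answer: -4738729737308990/201 ≈ -2.3576e+13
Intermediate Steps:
m = 477 (m = -4 + (155 - 1*(-326)) = -4 + (155 + 326) = -4 + 481 = 477)
O(G) = -20
D(a) = 457 + 725/a (D(a) = (725/a + 477) - 20 = (477 + 725/a) - 20 = 457 + 725/a)
(1624380 + 4144010)*(-4087523 + D(201)) = (1624380 + 4144010)*(-4087523 + (457 + 725/201)) = 5768390*(-4087523 + (457 + 725*(1/201))) = 5768390*(-4087523 + (457 + 725/201)) = 5768390*(-4087523 + 92582/201) = 5768390*(-821499541/201) = -4738729737308990/201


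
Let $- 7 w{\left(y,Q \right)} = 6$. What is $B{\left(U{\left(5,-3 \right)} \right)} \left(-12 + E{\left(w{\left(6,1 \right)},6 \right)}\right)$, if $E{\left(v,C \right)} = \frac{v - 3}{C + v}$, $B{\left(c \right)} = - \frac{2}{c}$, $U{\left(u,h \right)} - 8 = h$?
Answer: $\frac{51}{10} \approx 5.1$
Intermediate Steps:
$U{\left(u,h \right)} = 8 + h$
$w{\left(y,Q \right)} = - \frac{6}{7}$ ($w{\left(y,Q \right)} = \left(- \frac{1}{7}\right) 6 = - \frac{6}{7}$)
$E{\left(v,C \right)} = \frac{-3 + v}{C + v}$
$B{\left(U{\left(5,-3 \right)} \right)} \left(-12 + E{\left(w{\left(6,1 \right)},6 \right)}\right) = - \frac{2}{8 - 3} \left(-12 + \frac{-3 - \frac{6}{7}}{6 - \frac{6}{7}}\right) = - \frac{2}{5} \left(-12 + \frac{1}{\frac{36}{7}} \left(- \frac{27}{7}\right)\right) = \left(-2\right) \frac{1}{5} \left(-12 + \frac{7}{36} \left(- \frac{27}{7}\right)\right) = - \frac{2 \left(-12 - \frac{3}{4}\right)}{5} = \left(- \frac{2}{5}\right) \left(- \frac{51}{4}\right) = \frac{51}{10}$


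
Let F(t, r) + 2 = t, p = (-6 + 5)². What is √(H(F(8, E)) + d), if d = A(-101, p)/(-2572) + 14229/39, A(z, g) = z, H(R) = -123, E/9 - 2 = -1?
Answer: √67604925479/16718 ≈ 15.553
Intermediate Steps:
p = 1 (p = (-1)² = 1)
E = 9 (E = 18 + 9*(-1) = 18 - 9 = 9)
F(t, r) = -2 + t
d = 12200309/33436 (d = -101/(-2572) + 14229/39 = -101*(-1/2572) + 14229*(1/39) = 101/2572 + 4743/13 = 12200309/33436 ≈ 364.89)
√(H(F(8, E)) + d) = √(-123 + 12200309/33436) = √(8087681/33436) = √67604925479/16718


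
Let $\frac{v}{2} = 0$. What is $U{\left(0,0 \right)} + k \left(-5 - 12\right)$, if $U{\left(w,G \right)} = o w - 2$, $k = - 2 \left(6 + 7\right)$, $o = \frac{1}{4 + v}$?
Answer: $440$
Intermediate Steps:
$v = 0$ ($v = 2 \cdot 0 = 0$)
$o = \frac{1}{4}$ ($o = \frac{1}{4 + 0} = \frac{1}{4} \approx 0.25$)
$k = -26$ ($k = \left(-2\right) 13 = -26$)
$U{\left(w,G \right)} = -2 + \frac{w}{4}$ ($U{\left(w,G \right)} = \frac{w}{4} - 2 = -2 + \frac{w}{4}$)
$U{\left(0,0 \right)} + k \left(-5 - 12\right) = \left(-2 + \frac{1}{4} \cdot 0\right) - 26 \left(-5 - 12\right) = \left(-2 + 0\right) - 26 \left(-5 - 12\right) = -2 - -442 = -2 + 442 = 440$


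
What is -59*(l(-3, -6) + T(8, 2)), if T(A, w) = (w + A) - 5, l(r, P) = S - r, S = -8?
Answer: 0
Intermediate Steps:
l(r, P) = -8 - r
T(A, w) = -5 + A + w (T(A, w) = (A + w) - 5 = -5 + A + w)
-59*(l(-3, -6) + T(8, 2)) = -59*((-8 - 1*(-3)) + (-5 + 8 + 2)) = -59*((-8 + 3) + 5) = -59*(-5 + 5) = -59*0 = 0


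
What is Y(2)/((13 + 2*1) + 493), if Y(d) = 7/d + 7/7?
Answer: 9/1016 ≈ 0.0088583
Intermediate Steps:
Y(d) = 1 + 7/d (Y(d) = 7/d + 7*(1/7) = 7/d + 1 = 1 + 7/d)
Y(2)/((13 + 2*1) + 493) = ((7 + 2)/2)/((13 + 2*1) + 493) = ((1/2)*9)/((13 + 2) + 493) = (9/2)/(15 + 493) = (9/2)/508 = (1/508)*(9/2) = 9/1016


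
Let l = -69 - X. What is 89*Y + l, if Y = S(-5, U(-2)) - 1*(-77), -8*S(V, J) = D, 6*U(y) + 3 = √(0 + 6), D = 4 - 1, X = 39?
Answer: 53693/8 ≈ 6711.6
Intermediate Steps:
D = 3
U(y) = -½ + √6/6 (U(y) = -½ + √(0 + 6)/6 = -½ + √6/6)
l = -108 (l = -69 - 1*39 = -69 - 39 = -108)
S(V, J) = -3/8 (S(V, J) = -⅛*3 = -3/8)
Y = 613/8 (Y = -3/8 - 1*(-77) = -3/8 + 77 = 613/8 ≈ 76.625)
89*Y + l = 89*(613/8) - 108 = 54557/8 - 108 = 53693/8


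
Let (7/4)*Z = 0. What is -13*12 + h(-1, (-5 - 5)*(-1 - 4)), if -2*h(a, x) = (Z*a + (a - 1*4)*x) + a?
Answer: -61/2 ≈ -30.500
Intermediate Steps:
Z = 0 (Z = (4/7)*0 = 0)
h(a, x) = -a/2 - x*(-4 + a)/2 (h(a, x) = -((0*a + (a - 1*4)*x) + a)/2 = -((0 + (a - 4)*x) + a)/2 = -((0 + (-4 + a)*x) + a)/2 = -((0 + x*(-4 + a)) + a)/2 = -(x*(-4 + a) + a)/2 = -(a + x*(-4 + a))/2 = -a/2 - x*(-4 + a)/2)
-13*12 + h(-1, (-5 - 5)*(-1 - 4)) = -13*12 + (2*((-5 - 5)*(-1 - 4)) - ½*(-1) - ½*(-1)*(-5 - 5)*(-1 - 4)) = -156 + (2*(-10*(-5)) + ½ - ½*(-1)*(-10*(-5))) = -156 + (2*50 + ½ - ½*(-1)*50) = -156 + (100 + ½ + 25) = -156 + 251/2 = -61/2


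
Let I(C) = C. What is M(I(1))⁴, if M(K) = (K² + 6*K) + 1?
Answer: 4096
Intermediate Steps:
M(K) = 1 + K² + 6*K
M(I(1))⁴ = (1 + 1² + 6*1)⁴ = (1 + 1 + 6)⁴ = 8⁴ = 4096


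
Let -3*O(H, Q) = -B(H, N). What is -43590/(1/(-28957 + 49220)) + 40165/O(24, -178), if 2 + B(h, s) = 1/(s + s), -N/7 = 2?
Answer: -16783143850/19 ≈ -8.8332e+8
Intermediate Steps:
N = -14 (N = -7*2 = -14)
B(h, s) = -2 + 1/(2*s) (B(h, s) = -2 + 1/(s + s) = -2 + 1/(2*s))
O(H, Q) = -19/28 (O(H, Q) = -(-1)*(-2 + (1/2)/(-14))/3 = -(-1)*(-2 + (1/2)*(-1/14))/3 = -(-1)*(-2 - 1/28)/3 = -(-1)*(-57)/(3*28) = -1/3*57/28 = -19/28)
-43590/(1/(-28957 + 49220)) + 40165/O(24, -178) = -43590/(1/(-28957 + 49220)) + 40165/(-19/28) = -43590/(1/20263) + 40165*(-28/19) = -43590/1/20263 - 1124620/19 = -43590*20263 - 1124620/19 = -883264170 - 1124620/19 = -16783143850/19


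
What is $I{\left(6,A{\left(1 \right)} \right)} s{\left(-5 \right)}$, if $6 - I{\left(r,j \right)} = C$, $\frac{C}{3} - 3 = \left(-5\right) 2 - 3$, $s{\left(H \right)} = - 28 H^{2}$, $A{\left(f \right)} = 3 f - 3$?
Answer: $-25200$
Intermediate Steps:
$A{\left(f \right)} = -3 + 3 f$
$C = -30$ ($C = 9 + 3 \left(\left(-5\right) 2 - 3\right) = 9 + 3 \left(-10 - 3\right) = 9 + 3 \left(-13\right) = 9 - 39 = -30$)
$I{\left(r,j \right)} = 36$ ($I{\left(r,j \right)} = 6 - -30 = 6 + 30 = 36$)
$I{\left(6,A{\left(1 \right)} \right)} s{\left(-5 \right)} = 36 \left(- 28 \left(-5\right)^{2}\right) = 36 \left(\left(-28\right) 25\right) = 36 \left(-700\right) = -25200$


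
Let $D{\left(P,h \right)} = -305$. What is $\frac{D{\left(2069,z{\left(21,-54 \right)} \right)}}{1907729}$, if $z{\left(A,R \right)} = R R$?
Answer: $- \frac{305}{1907729} \approx -0.00015988$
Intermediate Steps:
$z{\left(A,R \right)} = R^{2}$
$\frac{D{\left(2069,z{\left(21,-54 \right)} \right)}}{1907729} = - \frac{305}{1907729}$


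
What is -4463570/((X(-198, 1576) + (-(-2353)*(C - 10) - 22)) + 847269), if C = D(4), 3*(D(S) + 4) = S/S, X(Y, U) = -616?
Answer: -1339071/244342 ≈ -5.4803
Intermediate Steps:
D(S) = -11/3 (D(S) = -4 + (S/S)/3 = -4 + (⅓)*1 = -4 + ⅓ = -11/3)
C = -11/3 ≈ -3.6667
-4463570/((X(-198, 1576) + (-(-2353)*(C - 10) - 22)) + 847269) = -4463570/((-616 + (-(-2353)*(-11/3 - 10) - 22)) + 847269) = -4463570/((-616 + (-(-2353)*(-41)/3 - 22)) + 847269) = -4463570/((-616 + (-181*533/3 - 22)) + 847269) = -4463570/((-616 + (-96473/3 - 22)) + 847269) = -4463570/((-616 - 96539/3) + 847269) = -4463570/(-98387/3 + 847269) = -4463570/2443420/3 = -4463570*3/2443420 = -1339071/244342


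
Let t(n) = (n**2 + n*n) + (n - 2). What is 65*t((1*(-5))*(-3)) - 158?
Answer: 29937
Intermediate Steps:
t(n) = -2 + n + 2*n**2 (t(n) = (n**2 + n**2) + (-2 + n) = 2*n**2 + (-2 + n) = -2 + n + 2*n**2)
65*t((1*(-5))*(-3)) - 158 = 65*(-2 + (1*(-5))*(-3) + 2*((1*(-5))*(-3))**2) - 158 = 65*(-2 - 5*(-3) + 2*(-5*(-3))**2) - 158 = 65*(-2 + 15 + 2*15**2) - 158 = 65*(-2 + 15 + 2*225) - 158 = 65*(-2 + 15 + 450) - 158 = 65*463 - 158 = 30095 - 158 = 29937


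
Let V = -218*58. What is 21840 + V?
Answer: 9196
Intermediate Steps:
V = -12644
21840 + V = 21840 - 12644 = 9196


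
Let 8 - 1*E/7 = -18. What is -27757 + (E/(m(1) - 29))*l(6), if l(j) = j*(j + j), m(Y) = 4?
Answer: -707029/25 ≈ -28281.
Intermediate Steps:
E = 182 (E = 56 - 7*(-18) = 56 + 126 = 182)
l(j) = 2*j² (l(j) = j*(2*j) = 2*j²)
-27757 + (E/(m(1) - 29))*l(6) = -27757 + (182/(4 - 29))*(2*6²) = -27757 + (182/(-25))*(2*36) = -27757 + (182*(-1/25))*72 = -27757 - 182/25*72 = -27757 - 13104/25 = -707029/25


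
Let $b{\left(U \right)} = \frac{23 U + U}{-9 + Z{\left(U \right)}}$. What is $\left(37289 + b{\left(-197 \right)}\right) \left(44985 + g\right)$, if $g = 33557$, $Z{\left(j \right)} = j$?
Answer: $\frac{301847195002}{103} \approx 2.9306 \cdot 10^{9}$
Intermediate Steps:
$b{\left(U \right)} = \frac{24 U}{-9 + U}$ ($b{\left(U \right)} = \frac{23 U + U}{-9 + U} = \frac{24 U}{-9 + U}$)
$\left(37289 + b{\left(-197 \right)}\right) \left(44985 + g\right) = \left(37289 + 24 \left(-197\right) \frac{1}{-9 - 197}\right) \left(44985 + 33557\right) = \left(37289 + 24 \left(-197\right) \frac{1}{-206}\right) 78542 = \left(37289 + 24 \left(-197\right) \left(- \frac{1}{206}\right)\right) 78542 = \left(37289 + \frac{2364}{103}\right) 78542 = \frac{3843131}{103} \cdot 78542 = \frac{301847195002}{103}$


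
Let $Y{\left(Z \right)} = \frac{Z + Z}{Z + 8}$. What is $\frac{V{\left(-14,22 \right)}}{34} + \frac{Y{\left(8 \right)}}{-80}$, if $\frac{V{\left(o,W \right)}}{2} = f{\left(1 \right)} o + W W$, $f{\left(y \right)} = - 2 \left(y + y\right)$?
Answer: $\frac{43183}{1360} \approx 31.752$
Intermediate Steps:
$f{\left(y \right)} = - 4 y$ ($f{\left(y \right)} = - 2 \cdot 2 y = - 4 y$)
$V{\left(o,W \right)} = - 8 o + 2 W^{2}$ ($V{\left(o,W \right)} = 2 \left(\left(-4\right) 1 o + W W\right) = 2 \left(- 4 o + W^{2}\right) = 2 \left(W^{2} - 4 o\right) = - 8 o + 2 W^{2}$)
$Y{\left(Z \right)} = \frac{2 Z}{8 + Z}$
$\frac{V{\left(-14,22 \right)}}{34} + \frac{Y{\left(8 \right)}}{-80} = \frac{\left(-8\right) \left(-14\right) + 2 \cdot 22^{2}}{34} + \frac{2 \cdot 8 \frac{1}{8 + 8}}{-80} = \left(112 + 2 \cdot 484\right) \frac{1}{34} + 2 \cdot 8 \cdot \frac{1}{16} \left(- \frac{1}{80}\right) = \left(112 + 968\right) \frac{1}{34} + 2 \cdot 8 \cdot \frac{1}{16} \left(- \frac{1}{80}\right) = 1080 \cdot \frac{1}{34} + 1 \left(- \frac{1}{80}\right) = \frac{540}{17} - \frac{1}{80} = \frac{43183}{1360}$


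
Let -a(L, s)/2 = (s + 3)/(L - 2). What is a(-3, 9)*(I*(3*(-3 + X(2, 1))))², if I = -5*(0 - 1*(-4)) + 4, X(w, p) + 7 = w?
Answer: 3538944/5 ≈ 7.0779e+5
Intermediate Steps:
X(w, p) = -7 + w
I = -16 (I = -5*(0 + 4) + 4 = -5*4 + 4 = -20 + 4 = -16)
a(L, s) = -2*(3 + s)/(-2 + L) (a(L, s) = -2*(s + 3)/(L - 2) = -2*(3 + s)/(-2 + L))
a(-3, 9)*(I*(3*(-3 + X(2, 1))))² = (2*(-3 - 1*9)/(-2 - 3))*(-48*(-3 + (-7 + 2)))² = (2*(-3 - 9)/(-5))*(-48*(-3 - 5))² = (2*(-⅕)*(-12))*(-48*(-8))² = 24*(-16*(-24))²/5 = (24/5)*384² = (24/5)*147456 = 3538944/5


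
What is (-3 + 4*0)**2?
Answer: 9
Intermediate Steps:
(-3 + 4*0)**2 = (-3 + 0)**2 = (-3)**2 = 9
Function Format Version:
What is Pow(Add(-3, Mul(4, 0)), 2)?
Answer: 9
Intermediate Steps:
Pow(Add(-3, Mul(4, 0)), 2) = Pow(Add(-3, 0), 2) = Pow(-3, 2) = 9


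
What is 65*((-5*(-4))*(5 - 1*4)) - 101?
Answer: 1199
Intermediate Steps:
65*((-5*(-4))*(5 - 1*4)) - 101 = 65*(20*(5 - 4)) - 101 = 65*(20*1) - 101 = 65*20 - 101 = 1300 - 101 = 1199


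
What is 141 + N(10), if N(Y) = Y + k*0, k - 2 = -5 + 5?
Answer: 151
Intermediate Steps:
k = 2 (k = 2 + (-5 + 5) = 2 + 0 = 2)
N(Y) = Y (N(Y) = Y + 2*0 = Y + 0 = Y)
141 + N(10) = 141 + 10 = 151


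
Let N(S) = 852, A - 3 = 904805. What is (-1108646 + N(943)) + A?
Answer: -202986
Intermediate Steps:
A = 904808 (A = 3 + 904805 = 904808)
(-1108646 + N(943)) + A = (-1108646 + 852) + 904808 = -1107794 + 904808 = -202986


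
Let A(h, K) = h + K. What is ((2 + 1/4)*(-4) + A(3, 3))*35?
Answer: -105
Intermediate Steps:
A(h, K) = K + h
((2 + 1/4)*(-4) + A(3, 3))*35 = ((2 + 1/4)*(-4) + (3 + 3))*35 = ((2 + ¼)*(-4) + 6)*35 = ((9/4)*(-4) + 6)*35 = (-9 + 6)*35 = -3*35 = -105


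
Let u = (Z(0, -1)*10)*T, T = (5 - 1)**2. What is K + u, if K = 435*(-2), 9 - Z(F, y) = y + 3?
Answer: 250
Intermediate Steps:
Z(F, y) = 6 - y (Z(F, y) = 9 - (y + 3) = 9 - (3 + y) = 9 + (-3 - y) = 6 - y)
T = 16 (T = 4**2 = 16)
u = 1120 (u = ((6 - 1*(-1))*10)*16 = ((6 + 1)*10)*16 = (7*10)*16 = 70*16 = 1120)
K = -870
K + u = -870 + 1120 = 250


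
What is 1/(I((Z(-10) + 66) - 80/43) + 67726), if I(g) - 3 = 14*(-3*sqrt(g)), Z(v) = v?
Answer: 2912347/197246243371 + 84*sqrt(25026)/197246243371 ≈ 1.4832e-5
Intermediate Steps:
I(g) = 3 - 42*sqrt(g) (I(g) = 3 + 14*(-3*sqrt(g)) = 3 - 42*sqrt(g))
1/(I((Z(-10) + 66) - 80/43) + 67726) = 1/((3 - 42*sqrt((-10 + 66) - 80/43)) + 67726) = 1/((3 - 42*sqrt(56 - 80*1/43)) + 67726) = 1/((3 - 42*sqrt(56 - 80/43)) + 67726) = 1/((3 - 84*sqrt(25026)/43) + 67726) = 1/(67729 - 84*sqrt(25026)/43)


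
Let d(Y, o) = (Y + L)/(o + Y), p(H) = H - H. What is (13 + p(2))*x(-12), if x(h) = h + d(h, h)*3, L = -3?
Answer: -1053/8 ≈ -131.63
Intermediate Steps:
p(H) = 0
d(Y, o) = (-3 + Y)/(Y + o) (d(Y, o) = (Y - 3)/(o + Y) = (-3 + Y)/(Y + o))
x(h) = h + 3*(-3 + h)/(2*h) (x(h) = h + ((-3 + h)/(h + h))*3 = h + ((-3 + h)/((2*h)))*3 = h + ((1/(2*h))*(-3 + h))*3 = h + ((-3 + h)/(2*h))*3 = h + 3*(-3 + h)/(2*h))
(13 + p(2))*x(-12) = (13 + 0)*(3/2 - 12 - 9/2/(-12)) = 13*(3/2 - 12 - 9/2*(-1/12)) = 13*(3/2 - 12 + 3/8) = 13*(-81/8) = -1053/8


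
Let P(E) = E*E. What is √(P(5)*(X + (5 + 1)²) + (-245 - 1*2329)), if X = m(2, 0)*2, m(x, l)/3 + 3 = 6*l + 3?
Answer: 3*I*√186 ≈ 40.915*I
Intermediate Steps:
P(E) = E²
m(x, l) = 18*l (m(x, l) = -9 + 3*(6*l + 3) = -9 + 3*(3 + 6*l) = -9 + (9 + 18*l) = 18*l)
X = 0 (X = (18*0)*2 = 0*2 = 0)
√(P(5)*(X + (5 + 1)²) + (-245 - 1*2329)) = √(5²*(0 + (5 + 1)²) + (-245 - 1*2329)) = √(25*(0 + 6²) + (-245 - 2329)) = √(25*(0 + 36) - 2574) = √(25*36 - 2574) = √(900 - 2574) = √(-1674) = 3*I*√186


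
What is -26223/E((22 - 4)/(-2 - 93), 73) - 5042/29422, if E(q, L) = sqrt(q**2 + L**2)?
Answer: -2521/14711 - 2491185*sqrt(48094549)/48094549 ≈ -359.39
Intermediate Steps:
E(q, L) = sqrt(L**2 + q**2)
-26223/E((22 - 4)/(-2 - 93), 73) - 5042/29422 = -26223/sqrt(73**2 + ((22 - 4)/(-2 - 93))**2) - 5042/29422 = -26223/sqrt(5329 + (18/(-95))**2) - 5042*1/29422 = -26223/sqrt(5329 + (18*(-1/95))**2) - 2521/14711 = -26223/sqrt(5329 + (-18/95)**2) - 2521/14711 = -26223/sqrt(5329 + 324/9025) - 2521/14711 = -26223*95*sqrt(48094549)/48094549 - 2521/14711 = -2491185*sqrt(48094549)/48094549 - 2521/14711 = -2521/14711 - 2491185*sqrt(48094549)/48094549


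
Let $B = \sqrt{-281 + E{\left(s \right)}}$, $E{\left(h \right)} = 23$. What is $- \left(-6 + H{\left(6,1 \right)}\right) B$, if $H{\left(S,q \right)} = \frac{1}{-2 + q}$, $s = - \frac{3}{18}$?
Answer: $7 i \sqrt{258} \approx 112.44 i$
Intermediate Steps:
$s = - \frac{1}{6}$ ($s = \left(-3\right) \frac{1}{18} = - \frac{1}{6} \approx -0.16667$)
$B = i \sqrt{258}$ ($B = \sqrt{-281 + 23} = \sqrt{-258} = i \sqrt{258} \approx 16.062 i$)
$- \left(-6 + H{\left(6,1 \right)}\right) B = - \left(-6 + \frac{1}{-2 + 1}\right) i \sqrt{258} = - \left(-6 + \frac{1}{-1}\right) i \sqrt{258} = - \left(-6 - 1\right) i \sqrt{258} = - \left(-7\right) i \sqrt{258} = 7 i \sqrt{258}$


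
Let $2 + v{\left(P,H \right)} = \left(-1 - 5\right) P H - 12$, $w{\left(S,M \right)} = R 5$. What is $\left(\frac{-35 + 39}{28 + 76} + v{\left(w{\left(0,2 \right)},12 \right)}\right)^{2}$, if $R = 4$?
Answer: $\frac{1429066809}{676} \approx 2.114 \cdot 10^{6}$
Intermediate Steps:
$w{\left(S,M \right)} = 20$ ($w{\left(S,M \right)} = 4 \cdot 5 = 20$)
$v{\left(P,H \right)} = -14 - 6 H P$ ($v{\left(P,H \right)} = -2 + \left(\left(-1 - 5\right) P H - 12\right) = -2 + \left(- 6 P H - 12\right) = -2 - \left(12 + 6 H P\right) = -14 - 6 H P$)
$\left(\frac{-35 + 39}{28 + 76} + v{\left(w{\left(0,2 \right)},12 \right)}\right)^{2} = \left(\frac{-35 + 39}{28 + 76} - \left(14 + 72 \cdot 20\right)\right)^{2} = \left(\frac{4}{104} - 1454\right)^{2} = \left(4 \cdot \frac{1}{104} - 1454\right)^{2} = \left(\frac{1}{26} - 1454\right)^{2} = \left(- \frac{37803}{26}\right)^{2} = \frac{1429066809}{676}$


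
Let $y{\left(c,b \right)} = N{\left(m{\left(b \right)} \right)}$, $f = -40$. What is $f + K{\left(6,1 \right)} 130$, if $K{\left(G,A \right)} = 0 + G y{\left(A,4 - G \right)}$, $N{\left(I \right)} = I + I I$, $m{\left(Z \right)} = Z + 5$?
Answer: $9320$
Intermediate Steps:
$m{\left(Z \right)} = 5 + Z$
$N{\left(I \right)} = I + I^{2}$
$y{\left(c,b \right)} = \left(5 + b\right) \left(6 + b\right)$ ($y{\left(c,b \right)} = \left(5 + b\right) \left(1 + \left(5 + b\right)\right) = \left(5 + b\right) \left(6 + b\right)$)
$K{\left(G,A \right)} = G \left(9 - G\right) \left(10 - G\right)$ ($K{\left(G,A \right)} = 0 + G \left(5 - \left(-4 + G\right)\right) \left(6 - \left(-4 + G\right)\right) = 0 + G \left(9 - G\right) \left(10 - G\right) = G \left(9 - G\right) \left(10 - G\right)$)
$f + K{\left(6,1 \right)} 130 = -40 + 6 \left(-10 + 6\right) \left(-9 + 6\right) 130 = -40 + 6 \left(-4\right) \left(-3\right) 130 = -40 + 72 \cdot 130 = -40 + 9360 = 9320$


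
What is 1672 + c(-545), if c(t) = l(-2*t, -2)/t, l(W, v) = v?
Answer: 911242/545 ≈ 1672.0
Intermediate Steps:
c(t) = -2/t
1672 + c(-545) = 1672 - 2/(-545) = 1672 - 2*(-1/545) = 1672 + 2/545 = 911242/545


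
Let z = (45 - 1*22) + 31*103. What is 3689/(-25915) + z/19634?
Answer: 5456407/254407555 ≈ 0.021448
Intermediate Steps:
z = 3216 (z = (45 - 22) + 3193 = 23 + 3193 = 3216)
3689/(-25915) + z/19634 = 3689/(-25915) + 3216/19634 = 3689*(-1/25915) + 3216*(1/19634) = -3689/25915 + 1608/9817 = 5456407/254407555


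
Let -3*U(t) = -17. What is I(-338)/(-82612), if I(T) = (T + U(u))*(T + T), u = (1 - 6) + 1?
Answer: -168493/61959 ≈ -2.7194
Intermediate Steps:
u = -4 (u = -5 + 1 = -4)
U(t) = 17/3 (U(t) = -⅓*(-17) = 17/3)
I(T) = 2*T*(17/3 + T) (I(T) = (T + 17/3)*(T + T) = (17/3 + T)*(2*T) = 2*T*(17/3 + T))
I(-338)/(-82612) = ((⅔)*(-338)*(17 + 3*(-338)))/(-82612) = ((⅔)*(-338)*(17 - 1014))*(-1/82612) = ((⅔)*(-338)*(-997))*(-1/82612) = (673972/3)*(-1/82612) = -168493/61959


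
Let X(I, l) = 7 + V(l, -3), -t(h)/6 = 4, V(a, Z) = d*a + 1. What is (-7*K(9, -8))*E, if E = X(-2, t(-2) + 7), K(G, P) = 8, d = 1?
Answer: 504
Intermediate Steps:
V(a, Z) = 1 + a (V(a, Z) = 1*a + 1 = a + 1 = 1 + a)
t(h) = -24 (t(h) = -6*4 = -24)
X(I, l) = 8 + l (X(I, l) = 7 + (1 + l) = 8 + l)
E = -9 (E = 8 + (-24 + 7) = 8 - 17 = -9)
(-7*K(9, -8))*E = -7*8*(-9) = -56*(-9) = 504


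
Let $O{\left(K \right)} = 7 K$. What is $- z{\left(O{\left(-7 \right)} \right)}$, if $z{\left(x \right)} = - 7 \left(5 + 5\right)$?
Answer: $70$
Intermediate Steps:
$z{\left(x \right)} = -70$ ($z{\left(x \right)} = \left(-7\right) 10 = -70$)
$- z{\left(O{\left(-7 \right)} \right)} = \left(-1\right) \left(-70\right) = 70$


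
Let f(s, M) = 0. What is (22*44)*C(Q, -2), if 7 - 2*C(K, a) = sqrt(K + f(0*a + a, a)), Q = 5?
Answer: 3388 - 484*sqrt(5) ≈ 2305.7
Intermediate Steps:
C(K, a) = 7/2 - sqrt(K)/2 (C(K, a) = 7/2 - sqrt(K + 0)/2 = 7/2 - sqrt(K)/2)
(22*44)*C(Q, -2) = (22*44)*(7/2 - sqrt(5)/2) = 968*(7/2 - sqrt(5)/2) = 3388 - 484*sqrt(5)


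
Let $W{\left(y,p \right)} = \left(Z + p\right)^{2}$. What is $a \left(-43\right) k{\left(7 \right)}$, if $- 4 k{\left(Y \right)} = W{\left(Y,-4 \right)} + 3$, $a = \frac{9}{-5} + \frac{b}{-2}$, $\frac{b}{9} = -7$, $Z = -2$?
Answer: $\frac{498069}{40} \approx 12452.0$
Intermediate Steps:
$b = -63$ ($b = 9 \left(-7\right) = -63$)
$a = \frac{297}{10}$ ($a = \frac{9}{-5} - \frac{63}{-2} = 9 \left(- \frac{1}{5}\right) - - \frac{63}{2} = - \frac{9}{5} + \frac{63}{2} = \frac{297}{10} \approx 29.7$)
$W{\left(y,p \right)} = \left(-2 + p\right)^{2}$
$k{\left(Y \right)} = - \frac{39}{4}$ ($k{\left(Y \right)} = - \frac{\left(-2 - 4\right)^{2} + 3}{4} = - \frac{\left(-6\right)^{2} + 3}{4} = - \frac{36 + 3}{4} = \left(- \frac{1}{4}\right) 39 = - \frac{39}{4}$)
$a \left(-43\right) k{\left(7 \right)} = \frac{297}{10} \left(-43\right) \left(- \frac{39}{4}\right) = \left(- \frac{12771}{10}\right) \left(- \frac{39}{4}\right) = \frac{498069}{40}$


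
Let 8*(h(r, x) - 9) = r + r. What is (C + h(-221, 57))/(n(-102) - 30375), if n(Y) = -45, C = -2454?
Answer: 10001/121680 ≈ 0.082191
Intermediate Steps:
h(r, x) = 9 + r/4 (h(r, x) = 9 + (r + r)/8 = 9 + (2*r)/8 = 9 + r/4)
(C + h(-221, 57))/(n(-102) - 30375) = (-2454 + (9 + (1/4)*(-221)))/(-45 - 30375) = (-2454 + (9 - 221/4))/(-30420) = (-2454 - 185/4)*(-1/30420) = -10001/4*(-1/30420) = 10001/121680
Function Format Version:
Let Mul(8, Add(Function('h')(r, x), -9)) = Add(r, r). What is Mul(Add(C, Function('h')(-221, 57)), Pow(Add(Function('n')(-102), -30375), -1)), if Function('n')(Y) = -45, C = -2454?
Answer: Rational(10001, 121680) ≈ 0.082191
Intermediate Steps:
Function('h')(r, x) = Add(9, Mul(Rational(1, 4), r)) (Function('h')(r, x) = Add(9, Mul(Rational(1, 8), Add(r, r))) = Add(9, Mul(Rational(1, 8), Mul(2, r))) = Add(9, Mul(Rational(1, 4), r)))
Mul(Add(C, Function('h')(-221, 57)), Pow(Add(Function('n')(-102), -30375), -1)) = Mul(Add(-2454, Add(9, Mul(Rational(1, 4), -221))), Pow(Add(-45, -30375), -1)) = Mul(Add(-2454, Add(9, Rational(-221, 4))), Pow(-30420, -1)) = Mul(Add(-2454, Rational(-185, 4)), Rational(-1, 30420)) = Mul(Rational(-10001, 4), Rational(-1, 30420)) = Rational(10001, 121680)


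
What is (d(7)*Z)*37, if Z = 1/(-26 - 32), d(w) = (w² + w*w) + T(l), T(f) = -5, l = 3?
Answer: -3441/58 ≈ -59.328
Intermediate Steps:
d(w) = -5 + 2*w² (d(w) = (w² + w*w) - 5 = (w² + w²) - 5 = 2*w² - 5 = -5 + 2*w²)
Z = -1/58 (Z = 1/(-58) = -1/58 ≈ -0.017241)
(d(7)*Z)*37 = ((-5 + 2*7²)*(-1/58))*37 = ((-5 + 2*49)*(-1/58))*37 = ((-5 + 98)*(-1/58))*37 = (93*(-1/58))*37 = -93/58*37 = -3441/58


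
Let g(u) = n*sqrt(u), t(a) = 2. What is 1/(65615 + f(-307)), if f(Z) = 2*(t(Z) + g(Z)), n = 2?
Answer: 65619/4305858073 - 4*I*sqrt(307)/4305858073 ≈ 1.5239e-5 - 1.6277e-8*I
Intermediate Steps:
g(u) = 2*sqrt(u)
f(Z) = 4 + 4*sqrt(Z) (f(Z) = 2*(2 + 2*sqrt(Z)) = 4 + 4*sqrt(Z))
1/(65615 + f(-307)) = 1/(65615 + (4 + 4*sqrt(-307))) = 1/(65615 + (4 + 4*(I*sqrt(307)))) = 1/(65615 + (4 + 4*I*sqrt(307))) = 1/(65619 + 4*I*sqrt(307))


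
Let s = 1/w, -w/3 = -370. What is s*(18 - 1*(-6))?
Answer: 4/185 ≈ 0.021622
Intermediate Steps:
w = 1110 (w = -3*(-370) = 1110)
s = 1/1110 ≈ 0.00090090
s*(18 - 1*(-6)) = (18 - 1*(-6))/1110 = (18 + 6)/1110 = (1/1110)*24 = 4/185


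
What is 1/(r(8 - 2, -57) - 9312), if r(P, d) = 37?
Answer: -1/9275 ≈ -0.00010782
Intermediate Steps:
1/(r(8 - 2, -57) - 9312) = 1/(37 - 9312) = 1/(-9275) = -1/9275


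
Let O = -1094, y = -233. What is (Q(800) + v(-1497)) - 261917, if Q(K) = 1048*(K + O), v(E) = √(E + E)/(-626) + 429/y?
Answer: -132817186/233 - I*√2994/626 ≈ -5.7003e+5 - 0.087408*I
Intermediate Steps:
v(E) = -429/233 - √2*√E/626 (v(E) = √(E + E)/(-626) + 429/(-233) = √(2*E)*(-1/626) + 429*(-1/233) = (√2*√E)*(-1/626) - 429/233 = -√2*√E/626 - 429/233 = -429/233 - √2*√E/626)
Q(K) = -1146512 + 1048*K (Q(K) = 1048*(K - 1094) = 1048*(-1094 + K) = -1146512 + 1048*K)
(Q(800) + v(-1497)) - 261917 = ((-1146512 + 1048*800) + (-429/233 - √2*√(-1497)/626)) - 261917 = ((-1146512 + 838400) + (-429/233 - √2*I*√1497/626)) - 261917 = (-308112 + (-429/233 - I*√2994/626)) - 261917 = (-71790525/233 - I*√2994/626) - 261917 = -132817186/233 - I*√2994/626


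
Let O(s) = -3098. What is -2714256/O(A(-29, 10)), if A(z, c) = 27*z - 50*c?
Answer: 1357128/1549 ≈ 876.13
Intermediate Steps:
A(z, c) = -50*c + 27*z
-2714256/O(A(-29, 10)) = -2714256/(-3098) = -2714256*(-1/3098) = 1357128/1549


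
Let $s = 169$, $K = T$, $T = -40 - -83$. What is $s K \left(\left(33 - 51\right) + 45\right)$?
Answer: $196209$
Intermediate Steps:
$T = 43$ ($T = -40 + 83 = 43$)
$K = 43$
$s K \left(\left(33 - 51\right) + 45\right) = 169 \cdot 43 \left(\left(33 - 51\right) + 45\right) = 7267 \left(-18 + 45\right) = 7267 \cdot 27 = 196209$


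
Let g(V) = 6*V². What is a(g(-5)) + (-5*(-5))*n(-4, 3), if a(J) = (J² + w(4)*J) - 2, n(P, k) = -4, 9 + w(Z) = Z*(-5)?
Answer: 18048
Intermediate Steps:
w(Z) = -9 - 5*Z (w(Z) = -9 + Z*(-5) = -9 - 5*Z)
a(J) = -2 + J² - 29*J (a(J) = (J² + (-9 - 5*4)*J) - 2 = (J² + (-9 - 20)*J) - 2 = (J² - 29*J) - 2 = -2 + J² - 29*J)
a(g(-5)) + (-5*(-5))*n(-4, 3) = (-2 + (6*(-5)²)² - 174*(-5)²) - 5*(-5)*(-4) = (-2 + (6*25)² - 174*25) + 25*(-4) = (-2 + 150² - 29*150) - 100 = (-2 + 22500 - 4350) - 100 = 18148 - 100 = 18048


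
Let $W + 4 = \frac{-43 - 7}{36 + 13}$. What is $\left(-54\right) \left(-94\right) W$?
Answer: $- \frac{1248696}{49} \approx -25484.0$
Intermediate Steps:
$W = - \frac{246}{49}$ ($W = -4 + \frac{-43 - 7}{36 + 13} = -4 - \frac{50}{49} = - \frac{246}{49} \approx -5.0204$)
$\left(-54\right) \left(-94\right) W = \left(-54\right) \left(-94\right) \left(- \frac{246}{49}\right) = 5076 \left(- \frac{246}{49}\right) = - \frac{1248696}{49}$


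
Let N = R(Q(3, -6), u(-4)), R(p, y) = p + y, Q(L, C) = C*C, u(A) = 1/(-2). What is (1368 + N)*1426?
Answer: 2001391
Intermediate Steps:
u(A) = -½
Q(L, C) = C²
N = 71/2 (N = (-6)² - ½ = 36 - ½ = 71/2 ≈ 35.500)
(1368 + N)*1426 = (1368 + 71/2)*1426 = (2807/2)*1426 = 2001391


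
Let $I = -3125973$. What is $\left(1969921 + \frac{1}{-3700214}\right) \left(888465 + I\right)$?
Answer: $- \frac{1164963217086049446}{264301} \approx -4.4077 \cdot 10^{12}$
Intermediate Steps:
$\left(1969921 + \frac{1}{-3700214}\right) \left(888465 + I\right) = \left(1969921 + \frac{1}{-3700214}\right) \left(888465 - 3125973\right) = \left(1969921 - \frac{1}{3700214}\right) \left(-2237508\right) = \frac{7289129263093}{3700214} \left(-2237508\right) = - \frac{1164963217086049446}{264301}$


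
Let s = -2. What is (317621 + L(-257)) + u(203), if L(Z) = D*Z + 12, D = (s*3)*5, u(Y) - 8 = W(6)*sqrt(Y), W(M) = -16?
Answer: 325351 - 16*sqrt(203) ≈ 3.2512e+5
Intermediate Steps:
u(Y) = 8 - 16*sqrt(Y)
D = -30 (D = -2*3*5 = -6*5 = -30)
L(Z) = 12 - 30*Z (L(Z) = -30*Z + 12 = 12 - 30*Z)
(317621 + L(-257)) + u(203) = (317621 + (12 - 30*(-257))) + (8 - 16*sqrt(203)) = (317621 + (12 + 7710)) + (8 - 16*sqrt(203)) = (317621 + 7722) + (8 - 16*sqrt(203)) = 325343 + (8 - 16*sqrt(203)) = 325351 - 16*sqrt(203)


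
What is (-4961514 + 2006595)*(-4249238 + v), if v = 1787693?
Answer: 7273666089855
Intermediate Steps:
(-4961514 + 2006595)*(-4249238 + v) = (-4961514 + 2006595)*(-4249238 + 1787693) = -2954919*(-2461545) = 7273666089855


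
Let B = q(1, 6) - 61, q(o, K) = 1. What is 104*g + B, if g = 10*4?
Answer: 4100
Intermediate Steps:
g = 40
B = -60 (B = 1 - 61 = -60)
104*g + B = 104*40 - 60 = 4160 - 60 = 4100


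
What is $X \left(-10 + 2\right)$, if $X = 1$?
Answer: $-8$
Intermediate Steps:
$X \left(-10 + 2\right) = 1 \left(-10 + 2\right) = 1 \left(-8\right) = -8$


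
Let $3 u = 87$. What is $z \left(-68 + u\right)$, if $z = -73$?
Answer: $2847$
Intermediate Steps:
$u = 29$ ($u = \frac{1}{3} \cdot 87 = 29$)
$z \left(-68 + u\right) = - 73 \left(-68 + 29\right) = \left(-73\right) \left(-39\right) = 2847$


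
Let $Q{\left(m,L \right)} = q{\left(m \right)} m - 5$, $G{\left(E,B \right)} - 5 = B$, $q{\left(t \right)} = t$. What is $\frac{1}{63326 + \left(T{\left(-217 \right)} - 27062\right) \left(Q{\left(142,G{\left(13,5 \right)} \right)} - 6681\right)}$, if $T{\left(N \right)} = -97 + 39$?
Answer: $- \frac{1}{365460034} \approx -2.7363 \cdot 10^{-9}$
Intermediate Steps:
$G{\left(E,B \right)} = 5 + B$
$Q{\left(m,L \right)} = -5 + m^{2}$ ($Q{\left(m,L \right)} = m m - 5 = m^{2} - 5 = -5 + m^{2}$)
$T{\left(N \right)} = -58$
$\frac{1}{63326 + \left(T{\left(-217 \right)} - 27062\right) \left(Q{\left(142,G{\left(13,5 \right)} \right)} - 6681\right)} = \frac{1}{63326 + \left(-58 - 27062\right) \left(\left(-5 + 142^{2}\right) - 6681\right)} = \frac{1}{63326 - 27120 \left(\left(-5 + 20164\right) - 6681\right)} = \frac{1}{63326 - 27120 \left(20159 - 6681\right)} = \frac{1}{63326 - 365523360} = \frac{1}{-365460034} = - \frac{1}{365460034}$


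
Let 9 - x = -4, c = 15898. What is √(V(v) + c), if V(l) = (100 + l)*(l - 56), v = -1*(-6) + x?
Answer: 11*√95 ≈ 107.21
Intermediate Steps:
x = 13 (x = 9 - 1*(-4) = 9 + 4 = 13)
v = 19 (v = -1*(-6) + 13 = 6 + 13 = 19)
V(l) = (-56 + l)*(100 + l) (V(l) = (100 + l)*(-56 + l) = (-56 + l)*(100 + l))
√(V(v) + c) = √((-5600 + 19² + 44*19) + 15898) = √((-5600 + 361 + 836) + 15898) = √(-4403 + 15898) = √11495 = 11*√95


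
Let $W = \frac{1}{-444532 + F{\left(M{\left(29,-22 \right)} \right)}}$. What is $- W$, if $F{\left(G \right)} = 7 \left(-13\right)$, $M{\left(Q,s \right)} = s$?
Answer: $\frac{1}{444623} \approx 2.2491 \cdot 10^{-6}$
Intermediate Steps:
$F{\left(G \right)} = -91$
$W = - \frac{1}{444623}$ ($W = \frac{1}{-444532 - 91} = \frac{1}{-444623} = - \frac{1}{444623} \approx -2.2491 \cdot 10^{-6}$)
$- W = \left(-1\right) \left(- \frac{1}{444623}\right) = \frac{1}{444623}$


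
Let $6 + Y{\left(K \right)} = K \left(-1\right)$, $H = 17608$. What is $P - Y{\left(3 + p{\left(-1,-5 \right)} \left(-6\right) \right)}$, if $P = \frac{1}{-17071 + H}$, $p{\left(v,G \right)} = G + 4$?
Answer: $\frac{8056}{537} \approx 15.002$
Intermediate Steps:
$p{\left(v,G \right)} = 4 + G$
$Y{\left(K \right)} = -6 - K$ ($Y{\left(K \right)} = -6 + K \left(-1\right) = -6 - K$)
$P = \frac{1}{537}$ ($P = \frac{1}{-17071 + 17608} = \frac{1}{537} \approx 0.0018622$)
$P - Y{\left(3 + p{\left(-1,-5 \right)} \left(-6\right) \right)} = \frac{1}{537} - \left(-6 - \left(3 + \left(4 - 5\right) \left(-6\right)\right)\right) = \frac{1}{537} - \left(-6 - \left(3 - -6\right)\right) = \frac{1}{537} - \left(-6 - \left(3 + 6\right)\right) = \frac{1}{537} - \left(-6 - 9\right) = \frac{1}{537} - -15 = \frac{1}{537} + 15 = \frac{8056}{537}$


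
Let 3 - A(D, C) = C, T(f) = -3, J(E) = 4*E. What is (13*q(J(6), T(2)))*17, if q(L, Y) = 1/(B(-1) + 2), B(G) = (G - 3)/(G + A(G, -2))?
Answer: 221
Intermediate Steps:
A(D, C) = 3 - C
B(G) = (-3 + G)/(5 + G) (B(G) = (G - 3)/(G + (3 - 1*(-2))) = (-3 + G)/(G + (3 + 2)) = (-3 + G)/(G + 5) = (-3 + G)/(5 + G))
q(L, Y) = 1 (q(L, Y) = 1/((-3 - 1)/(5 - 1) + 2) = 1/(-4/4 + 2) = 1/((¼)*(-4) + 2) = 1/(-1 + 2) = 1/1 = 1)
(13*q(J(6), T(2)))*17 = (13*1)*17 = 13*17 = 221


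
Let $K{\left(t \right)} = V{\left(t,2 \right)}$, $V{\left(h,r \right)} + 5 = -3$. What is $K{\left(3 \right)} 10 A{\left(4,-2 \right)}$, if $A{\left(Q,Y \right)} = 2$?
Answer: $-160$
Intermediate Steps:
$V{\left(h,r \right)} = -8$ ($V{\left(h,r \right)} = -5 - 3 = -8$)
$K{\left(t \right)} = -8$
$K{\left(3 \right)} 10 A{\left(4,-2 \right)} = \left(-8\right) 10 \cdot 2 = \left(-80\right) 2 = -160$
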